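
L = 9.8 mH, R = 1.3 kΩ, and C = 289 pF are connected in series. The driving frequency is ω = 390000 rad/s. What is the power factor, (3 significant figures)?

X_L = ωL = 3820 Ω
X_C = 1/(ωC) = 8870 Ω
Net reactance X = X_L − X_C = -5050 Ω
Z = 1300 − j5050 Ω
|Z| = √(1300² + 5050²) = 5210 Ω
∠Z = arctan(-5050/1300) = -75.6°
cos φ = cos(-75.6°) = 0.249

0.249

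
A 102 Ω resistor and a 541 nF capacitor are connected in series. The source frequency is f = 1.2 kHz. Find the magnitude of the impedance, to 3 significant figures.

266 Ω

ω = 2πf = 7540 rad/s
X_C = 1/(ωC) = 245 Ω
Z = 102 − j245 Ω
|Z| = √(102² + 245²) = 266 Ω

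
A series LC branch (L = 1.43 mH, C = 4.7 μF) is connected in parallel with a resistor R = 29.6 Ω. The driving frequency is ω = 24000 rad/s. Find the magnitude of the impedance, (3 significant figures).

X_L = ωL = 34.3 Ω
X_C = 1/(ωC) = 8.87 Ω
Branch 1: Z₁ = R = 29.6 Ω
Branch 2 (series LC): Z₂ = j(X_L − X_C) = j25.5 Ω
Parallel: Z = Z₁Z₂/(Z₁+Z₂), |Z| = 19.3 Ω, ∠Z = 49.3°

19.3 Ω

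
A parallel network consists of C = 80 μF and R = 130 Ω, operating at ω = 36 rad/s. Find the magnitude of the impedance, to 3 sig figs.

122 Ω

X_C = 1/(ωC) = 347 Ω
Parallel: admittances add. Y = 1/R + jωC
Y = (0.00769 + j0.00288) S
|Y| = 0.00821 S → |Z| = 1/|Y| = 122 Ω, ∠Z = −∠Y = -20.5°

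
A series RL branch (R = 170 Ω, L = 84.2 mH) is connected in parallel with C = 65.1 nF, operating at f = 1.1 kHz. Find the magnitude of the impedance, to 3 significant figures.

ω = 2πf = 6912 rad/s
X_L = ωL = 582 Ω
X_C = 1/(ωC) = 2220 Ω
Branch 1 (R+jX_L): Z₁ = 170 + j582 Ω, |Z₁| = 606 Ω
Branch 2 (−jX_C): Z₂ = −j2220 Ω
Parallel: Z = Z₁Z₂/(Z₁+Z₂), |Z| = 817 Ω, ∠Z = 67.8°

817 Ω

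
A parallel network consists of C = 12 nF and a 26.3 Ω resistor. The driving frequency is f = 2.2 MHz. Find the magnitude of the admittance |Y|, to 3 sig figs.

170 mS

ω = 2πf = 1.382e+07 rad/s
X_C = 1/(ωC) = 6.03 Ω
Parallel: admittances add. Y = 1/R + jωC
Y = (0.0380 + j0.166) S
|Y| = 0.170 S → |Z| = 1/|Y| = 5.88 Ω, ∠Z = −∠Y = -77.1°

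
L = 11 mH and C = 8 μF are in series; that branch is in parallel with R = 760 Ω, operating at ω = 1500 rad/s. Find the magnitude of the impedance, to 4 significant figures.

X_L = ωL = 16.50 Ω
X_C = 1/(ωC) = 83.33 Ω
Branch 1: Z₁ = R = 760.0 Ω
Branch 2 (series LC): Z₂ = j(X_L − X_C) = −j66.83 Ω
Parallel: Z = Z₁Z₂/(Z₁+Z₂), |Z| = 66.58 Ω, ∠Z = -84.97°

66.58 Ω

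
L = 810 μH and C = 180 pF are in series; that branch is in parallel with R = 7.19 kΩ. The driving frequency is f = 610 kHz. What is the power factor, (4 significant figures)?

0.2243

ω = 2πf = 3.833e+06 rad/s
X_L = ωL = 3105 Ω
X_C = 1/(ωC) = 1449 Ω
Branch 1: Z₁ = R = 7190 Ω
Branch 2 (series LC): Z₂ = j(X_L − X_C) = j1655 Ω
Parallel: Z = Z₁Z₂/(Z₁+Z₂), |Z| = 1613 Ω, ∠Z = 77.04°
cos φ = cos(77.04°) = 0.2243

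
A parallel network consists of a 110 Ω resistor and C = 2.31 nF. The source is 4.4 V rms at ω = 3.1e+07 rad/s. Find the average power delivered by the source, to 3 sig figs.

X_C = 1/(ωC) = 14.0 Ω
Parallel: admittances add. Y = 1/R + jωC
Y = (0.00909 + j0.0716) S
|Y| = 0.0722 S → |Z| = 1/|Y| = 13.9 Ω, ∠Z = −∠Y = -82.8°
I = V/|Z| = 318 mA
P = VI cos φ = 4.4 × 0.318 × cos(-82.8°) = 176 mW

176 mW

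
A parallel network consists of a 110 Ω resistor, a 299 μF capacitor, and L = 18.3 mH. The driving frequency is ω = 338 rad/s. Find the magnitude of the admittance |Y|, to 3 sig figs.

61.3 mS

X_L = ωL = 6.19 Ω
X_C = 1/(ωC) = 9.89 Ω
Parallel: admittances add. Y = 1/R + 1/(jωL) + jωC
Y = (0.00909 − j0.0606) S
|Y| = 0.0613 S → |Z| = 1/|Y| = 16.3 Ω, ∠Z = −∠Y = 81.5°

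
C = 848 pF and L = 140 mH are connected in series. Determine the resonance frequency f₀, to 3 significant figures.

14.6 kHz

ω₀ = 1/√(LC) = 1/√(0.14 × 8.48e-10) = 91780 rad/s
f₀ = ω₀/(2π) = 14.6 kHz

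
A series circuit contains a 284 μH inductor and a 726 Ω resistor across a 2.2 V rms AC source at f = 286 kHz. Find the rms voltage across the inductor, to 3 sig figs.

ω = 2πf = 1.797e+06 rad/s
X_L = ωL = 510 Ω
Z = 726 + j510 Ω
|Z| = √(726² + 510²) = 887 Ω
I = V/|Z| = 2.48 mA
V_L = I·|Z_L| = 0.00248 × 510 = 1.27 V

1.27 V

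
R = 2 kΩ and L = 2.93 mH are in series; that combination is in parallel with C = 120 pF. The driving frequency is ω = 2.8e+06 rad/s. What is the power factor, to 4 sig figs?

0.1259

X_L = ωL = 8204 Ω
X_C = 1/(ωC) = 2976 Ω
Branch 1 (R+jX_L): Z₁ = 2000 + j8204 Ω, |Z₁| = 8444 Ω
Branch 2 (−jX_C): Z₂ = −j2976 Ω
Parallel: Z = Z₁Z₂/(Z₁+Z₂), |Z| = 4490 Ω, ∠Z = -82.77°
cos φ = cos(-82.77°) = 0.1259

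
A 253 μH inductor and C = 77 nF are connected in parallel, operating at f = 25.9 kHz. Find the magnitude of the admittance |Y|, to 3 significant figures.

ω = 2πf = 162700 rad/s
X_L = ωL = 41.2 Ω
X_C = 1/(ωC) = 79.8 Ω
Parallel: admittances add. Y = 1/(jωL) + jωC
Y = (0 − j0.0118) S
|Y| = 0.0118 S → |Z| = 1/|Y| = 85.0 Ω, ∠Z = −∠Y = 90.0°

11.8 mS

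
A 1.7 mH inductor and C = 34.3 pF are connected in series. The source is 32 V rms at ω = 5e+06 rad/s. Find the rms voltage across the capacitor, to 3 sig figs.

69.9 V

X_L = ωL = 8500 Ω
X_C = 1/(ωC) = 5830 Ω
Net reactance X = X_L − X_C = 2670 Ω
Z = j2670 Ω
|Z| = √(0² + 2670²) = 2670 Ω
I = V/|Z| = 12.0 mA
V_C = I·|Z_C| = 0.0120 × 5830 = 69.9 V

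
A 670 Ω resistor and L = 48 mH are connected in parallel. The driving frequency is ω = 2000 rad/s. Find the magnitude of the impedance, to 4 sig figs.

X_L = ωL = 96.00 Ω
Parallel: admittances add. Y = 1/R + 1/(jωL)
Y = (0.001493 − j0.01042) S
|Y| = 0.01052 S → |Z| = 1/|Y| = 95.03 Ω, ∠Z = −∠Y = 81.85°

95.03 Ω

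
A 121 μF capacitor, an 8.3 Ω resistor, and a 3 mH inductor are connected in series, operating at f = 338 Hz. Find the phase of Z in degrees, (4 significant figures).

16.63°

ω = 2πf = 2124 rad/s
X_L = ωL = 6.371 Ω
X_C = 1/(ωC) = 3.892 Ω
Net reactance X = X_L − X_C = 2.480 Ω
Z = 8.300 + j2.480 Ω
|Z| = √(8.300² + 2.480²) = 8.662 Ω
∠Z = arctan(2.480/8.300) = 16.63°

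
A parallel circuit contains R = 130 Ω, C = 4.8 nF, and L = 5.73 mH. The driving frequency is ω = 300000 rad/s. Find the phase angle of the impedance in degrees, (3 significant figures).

X_L = ωL = 1720 Ω
X_C = 1/(ωC) = 694 Ω
Parallel: admittances add. Y = 1/R + 1/(jωL) + jωC
Y = (0.00769 + j0.000858) S
|Y| = 0.00774 S → |Z| = 1/|Y| = 129 Ω, ∠Z = −∠Y = -6.37°

-6.37°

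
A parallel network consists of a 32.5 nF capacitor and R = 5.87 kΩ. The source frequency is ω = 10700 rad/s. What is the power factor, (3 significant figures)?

X_C = 1/(ωC) = 2880 Ω
Parallel: admittances add. Y = 1/R + jωC
Y = (0.000170 + j0.000348) S
|Y| = 0.000387 S → |Z| = 1/|Y| = 2580 Ω, ∠Z = −∠Y = -63.9°
cos φ = cos(-63.9°) = 0.440

0.440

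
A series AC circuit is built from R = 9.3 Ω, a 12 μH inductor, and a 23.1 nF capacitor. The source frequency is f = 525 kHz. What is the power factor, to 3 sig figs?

0.332

ω = 2πf = 3.299e+06 rad/s
X_L = ωL = 39.6 Ω
X_C = 1/(ωC) = 13.1 Ω
Net reactance X = X_L − X_C = 26.5 Ω
Z = 9.30 + j26.5 Ω
|Z| = √(9.30² + 26.5²) = 28.0 Ω
∠Z = arctan(26.5/9.30) = 70.6°
cos φ = cos(70.6°) = 0.332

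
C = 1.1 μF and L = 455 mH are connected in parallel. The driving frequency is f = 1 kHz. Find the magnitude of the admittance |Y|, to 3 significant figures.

ω = 2πf = 6283 rad/s
X_L = ωL = 2860 Ω
X_C = 1/(ωC) = 145 Ω
Parallel: admittances add. Y = 1/(jωL) + jωC
Y = (0 + j0.00656) S
|Y| = 0.00656 S → |Z| = 1/|Y| = 152 Ω, ∠Z = −∠Y = -90.0°

6.56 mS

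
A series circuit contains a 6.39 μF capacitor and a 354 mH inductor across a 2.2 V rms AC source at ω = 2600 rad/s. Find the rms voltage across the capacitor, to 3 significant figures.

X_L = ωL = 920 Ω
X_C = 1/(ωC) = 60.2 Ω
Net reactance X = X_L − X_C = 860 Ω
Z = j860 Ω
|Z| = √(0² + 860²) = 860 Ω
I = V/|Z| = 2.56 mA
V_C = I·|Z_C| = 0.00256 × 60.2 = 0.154 V

0.154 V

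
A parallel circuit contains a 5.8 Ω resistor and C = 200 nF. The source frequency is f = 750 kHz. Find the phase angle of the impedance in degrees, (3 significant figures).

ω = 2πf = 4.712e+06 rad/s
X_C = 1/(ωC) = 1.06 Ω
Parallel: admittances add. Y = 1/R + jωC
Y = (0.172 + j0.942) S
|Y| = 0.958 S → |Z| = 1/|Y| = 1.04 Ω, ∠Z = −∠Y = -79.6°

-79.6°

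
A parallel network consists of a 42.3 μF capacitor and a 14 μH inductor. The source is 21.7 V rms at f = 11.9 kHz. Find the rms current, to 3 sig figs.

47.9 A

ω = 2πf = 74770 rad/s
X_L = ωL = 1.05 Ω
X_C = 1/(ωC) = 0.316 Ω
Parallel: admittances add. Y = 1/(jωL) + jωC
Y = (0 + j2.21) S
|Y| = 2.21 S → |Z| = 1/|Y| = 0.453 Ω, ∠Z = −∠Y = -90.0°
I = V/|Z| = 21.7/0.453 = 47.9 A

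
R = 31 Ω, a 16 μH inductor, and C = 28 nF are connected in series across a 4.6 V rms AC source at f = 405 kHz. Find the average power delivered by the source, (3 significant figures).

ω = 2πf = 2.545e+06 rad/s
X_L = ωL = 40.7 Ω
X_C = 1/(ωC) = 14.0 Ω
Net reactance X = X_L − X_C = 26.7 Ω
Z = 31.0 + j26.7 Ω
|Z| = √(31.0² + 26.7²) = 40.9 Ω
∠Z = arctan(26.7/31.0) = 40.7°
I = V/|Z| = 112 mA
P = VI cos φ = 4.6 × 0.112 × cos(40.7°) = 392 mW

392 mW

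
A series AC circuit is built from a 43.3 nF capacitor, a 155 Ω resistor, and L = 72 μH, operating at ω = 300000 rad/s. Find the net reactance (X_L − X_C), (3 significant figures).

X_L = ωL = 21.6 Ω
X_C = 1/(ωC) = 77.0 Ω
X = 21.6 − 77.0 = -55.4 Ω

-55.4 Ω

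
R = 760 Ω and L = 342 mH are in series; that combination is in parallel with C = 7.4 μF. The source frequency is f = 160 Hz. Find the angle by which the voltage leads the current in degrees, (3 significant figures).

-81.1°

ω = 2πf = 1005 rad/s
X_L = ωL = 344 Ω
X_C = 1/(ωC) = 134 Ω
Branch 1 (R+jX_L): Z₁ = 760 + j344 Ω, |Z₁| = 834 Ω
Branch 2 (−jX_C): Z₂ = −j134 Ω
Parallel: Z = Z₁Z₂/(Z₁+Z₂), |Z| = 142 Ω, ∠Z = -81.1°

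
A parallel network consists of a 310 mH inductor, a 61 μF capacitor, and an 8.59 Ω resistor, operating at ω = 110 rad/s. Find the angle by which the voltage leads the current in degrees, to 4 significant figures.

X_L = ωL = 34.10 Ω
X_C = 1/(ωC) = 149.0 Ω
Parallel: admittances add. Y = 1/R + 1/(jωL) + jωC
Y = (0.1164 − j0.02262) S
|Y| = 0.1186 S → |Z| = 1/|Y| = 8.432 Ω, ∠Z = −∠Y = 10.99°

10.99°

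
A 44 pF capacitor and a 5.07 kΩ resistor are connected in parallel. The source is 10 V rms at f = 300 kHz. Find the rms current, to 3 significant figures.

ω = 2πf = 1.885e+06 rad/s
X_C = 1/(ωC) = 12100 Ω
Parallel: admittances add. Y = 1/R + jωC
Y = (0.000197 + j8.29e-05) S
|Y| = 0.000214 S → |Z| = 1/|Y| = 4670 Ω, ∠Z = −∠Y = -22.8°
I = V/|Z| = 10/4670 = 2.14 mA

2.14 mA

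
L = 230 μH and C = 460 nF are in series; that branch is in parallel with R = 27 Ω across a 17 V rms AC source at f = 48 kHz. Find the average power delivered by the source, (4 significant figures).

ω = 2πf = 301600 rad/s
X_L = ωL = 69.37 Ω
X_C = 1/(ωC) = 7.208 Ω
Branch 1: Z₁ = R = 27.00 Ω
Branch 2 (series LC): Z₂ = j(X_L − X_C) = j62.16 Ω
Parallel: Z = Z₁Z₂/(Z₁+Z₂), |Z| = 24.76 Ω, ∠Z = 23.48°
I = V/|Z| = 686.5 mA
P = VI cos φ = 17 × 0.6865 × cos(23.48°) = 10.70 W

10.70 W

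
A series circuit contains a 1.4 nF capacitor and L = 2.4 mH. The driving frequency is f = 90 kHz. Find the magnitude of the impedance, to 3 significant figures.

94.0 Ω

ω = 2πf = 565500 rad/s
X_L = ωL = 1360 Ω
X_C = 1/(ωC) = 1260 Ω
Net reactance X = X_L − X_C = 94.0 Ω
Z = j94.0 Ω
|Z| = √(0² + 94.0²) = 94.0 Ω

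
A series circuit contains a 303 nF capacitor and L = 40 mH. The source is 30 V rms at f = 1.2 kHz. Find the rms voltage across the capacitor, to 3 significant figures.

96.5 V

ω = 2πf = 7540 rad/s
X_L = ωL = 302 Ω
X_C = 1/(ωC) = 438 Ω
Net reactance X = X_L − X_C = -136 Ω
Z = − j136 Ω
|Z| = √(0² + 136²) = 136 Ω
I = V/|Z| = 220 mA
V_C = I·|Z_C| = 0.220 × 438 = 96.5 V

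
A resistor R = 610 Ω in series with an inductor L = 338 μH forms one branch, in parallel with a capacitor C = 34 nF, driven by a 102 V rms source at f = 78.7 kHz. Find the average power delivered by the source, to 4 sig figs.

ω = 2πf = 494500 rad/s
X_L = ωL = 167.1 Ω
X_C = 1/(ωC) = 59.48 Ω
Branch 1 (R+jX_L): Z₁ = 610.0 + j167.1 Ω, |Z₁| = 632.5 Ω
Branch 2 (−jX_C): Z₂ = −j59.48 Ω
Parallel: Z = Z₁Z₂/(Z₁+Z₂), |Z| = 60.73 Ω, ∠Z = -84.69°
I = V/|Z| = 1.679 A
P = VI cos φ = 102 × 1.679 × cos(-84.69°) = 15.86 W

15.86 W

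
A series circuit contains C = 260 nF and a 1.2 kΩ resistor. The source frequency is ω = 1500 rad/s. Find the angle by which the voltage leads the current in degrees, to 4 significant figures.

X_C = 1/(ωC) = 2564 Ω
Z = 1200 − j2564 Ω
|Z| = √(1200² + 2564²) = 2831 Ω
∠Z = arctan(-2564/1200) = -64.92°

-64.92°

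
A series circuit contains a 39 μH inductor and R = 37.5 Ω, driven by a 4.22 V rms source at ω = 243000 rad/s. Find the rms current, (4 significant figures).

109.1 mA

X_L = ωL = 9.477 Ω
Z = 37.50 + j9.477 Ω
|Z| = √(37.50² + 9.477²) = 38.68 Ω
I = V/|Z| = 4.22/38.68 = 109.1 mA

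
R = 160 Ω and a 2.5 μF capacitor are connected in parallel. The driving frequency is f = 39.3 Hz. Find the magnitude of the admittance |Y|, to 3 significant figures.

6.28 mS

ω = 2πf = 246.9 rad/s
X_C = 1/(ωC) = 1620 Ω
Parallel: admittances add. Y = 1/R + jωC
Y = (0.00625 + j0.000617) S
|Y| = 0.00628 S → |Z| = 1/|Y| = 159 Ω, ∠Z = −∠Y = -5.64°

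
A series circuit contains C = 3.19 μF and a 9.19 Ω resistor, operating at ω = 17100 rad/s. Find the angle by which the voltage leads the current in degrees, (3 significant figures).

X_C = 1/(ωC) = 18.3 Ω
Z = 9.19 − j18.3 Ω
|Z| = √(9.19² + 18.3²) = 20.5 Ω
∠Z = arctan(-18.3/9.19) = -63.4°

-63.4°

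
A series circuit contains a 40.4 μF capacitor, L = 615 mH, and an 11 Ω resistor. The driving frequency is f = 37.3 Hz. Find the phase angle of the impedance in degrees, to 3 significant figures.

ω = 2πf = 234.4 rad/s
X_L = ωL = 144 Ω
X_C = 1/(ωC) = 106 Ω
Net reactance X = X_L − X_C = 38.5 Ω
Z = 11.0 + j38.5 Ω
|Z| = √(11.0² + 38.5²) = 40.1 Ω
∠Z = arctan(38.5/11.0) = 74.1°

74.1°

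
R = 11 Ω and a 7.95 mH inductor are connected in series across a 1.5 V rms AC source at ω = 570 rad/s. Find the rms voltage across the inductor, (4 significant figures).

0.5713 V

X_L = ωL = 4.532 Ω
Z = 11.00 + j4.532 Ω
|Z| = √(11.00² + 4.532²) = 11.90 Ω
I = V/|Z| = 126.1 mA
V_L = I·|Z_L| = 0.1261 × 4.532 = 0.5713 V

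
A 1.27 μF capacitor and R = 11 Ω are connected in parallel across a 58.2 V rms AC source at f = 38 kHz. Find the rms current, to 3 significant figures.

ω = 2πf = 238800 rad/s
X_C = 1/(ωC) = 3.30 Ω
Parallel: admittances add. Y = 1/R + jωC
Y = (0.0909 + j0.303) S
|Y| = 0.317 S → |Z| = 1/|Y| = 3.16 Ω, ∠Z = −∠Y = -73.3°
I = V/|Z| = 58.2/3.16 = 18.4 A

18.4 A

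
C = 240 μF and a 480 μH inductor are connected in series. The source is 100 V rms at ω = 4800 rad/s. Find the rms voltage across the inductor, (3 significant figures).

X_L = ωL = 2.30 Ω
X_C = 1/(ωC) = 0.868 Ω
Net reactance X = X_L − X_C = 1.44 Ω
Z = j1.44 Ω
|Z| = √(0² + 1.44²) = 1.44 Ω
I = V/|Z| = 69.6 A
V_L = I·|Z_L| = 69.6 × 2.30 = 160 V

160 V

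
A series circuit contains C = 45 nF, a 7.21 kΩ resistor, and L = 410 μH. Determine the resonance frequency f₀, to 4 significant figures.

ω₀ = 1/√(LC) = 1/√(0.00041 × 4.5e-08) = 232800 rad/s
f₀ = ω₀/(2π) = 37.05 kHz

37.05 kHz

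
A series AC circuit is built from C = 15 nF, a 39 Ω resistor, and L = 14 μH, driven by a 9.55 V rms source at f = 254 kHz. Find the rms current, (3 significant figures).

ω = 2πf = 1.596e+06 rad/s
X_L = ωL = 22.3 Ω
X_C = 1/(ωC) = 41.8 Ω
Net reactance X = X_L − X_C = -19.4 Ω
Z = 39.0 − j19.4 Ω
|Z| = √(39.0² + 19.4²) = 43.6 Ω
I = V/|Z| = 9.55/43.6 = 219 mA

219 mA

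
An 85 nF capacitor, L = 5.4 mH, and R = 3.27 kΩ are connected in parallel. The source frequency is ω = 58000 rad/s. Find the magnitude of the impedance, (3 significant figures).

X_L = ωL = 313 Ω
X_C = 1/(ωC) = 203 Ω
Parallel: admittances add. Y = 1/R + 1/(jωL) + jωC
Y = (0.000306 + j0.00174) S
|Y| = 0.00176 S → |Z| = 1/|Y| = 567 Ω, ∠Z = −∠Y = -80.0°

567 Ω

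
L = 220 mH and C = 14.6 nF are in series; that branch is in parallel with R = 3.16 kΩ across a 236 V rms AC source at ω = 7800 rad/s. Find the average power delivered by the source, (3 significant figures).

X_L = ωL = 1720 Ω
X_C = 1/(ωC) = 8780 Ω
Branch 1: Z₁ = R = 3160 Ω
Branch 2 (series LC): Z₂ = j(X_L − X_C) = −j7070 Ω
Parallel: Z = Z₁Z₂/(Z₁+Z₂), |Z| = 2880 Ω, ∠Z = -24.1°
I = V/|Z| = 81.8 mA
P = VI cos φ = 236 × 0.0818 × cos(-24.1°) = 17.6 W

17.6 W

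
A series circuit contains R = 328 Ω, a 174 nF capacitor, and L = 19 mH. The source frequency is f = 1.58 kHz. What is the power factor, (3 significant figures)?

0.643

ω = 2πf = 9927 rad/s
X_L = ωL = 189 Ω
X_C = 1/(ωC) = 579 Ω
Net reactance X = X_L − X_C = -390 Ω
Z = 328 − j390 Ω
|Z| = √(328² + 390²) = 510 Ω
∠Z = arctan(-390/328) = -50.0°
cos φ = cos(-50.0°) = 0.643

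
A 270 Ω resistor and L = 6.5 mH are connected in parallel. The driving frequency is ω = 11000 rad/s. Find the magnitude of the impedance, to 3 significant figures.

69.1 Ω

X_L = ωL = 71.5 Ω
Parallel: admittances add. Y = 1/R + 1/(jωL)
Y = (0.00370 − j0.0140) S
|Y| = 0.0145 S → |Z| = 1/|Y| = 69.1 Ω, ∠Z = −∠Y = 75.2°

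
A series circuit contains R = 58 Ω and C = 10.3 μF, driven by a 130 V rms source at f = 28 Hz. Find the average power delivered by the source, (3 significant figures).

3.18 W

ω = 2πf = 175.9 rad/s
X_C = 1/(ωC) = 552 Ω
Z = 58.0 − j552 Ω
|Z| = √(58.0² + 552²) = 555 Ω
∠Z = arctan(-552/58.0) = -84.0°
I = V/|Z| = 234 mA
P = VI cos φ = 130 × 0.234 × cos(-84.0°) = 3.18 W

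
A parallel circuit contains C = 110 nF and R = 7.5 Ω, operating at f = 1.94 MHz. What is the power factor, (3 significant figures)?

0.0990

ω = 2πf = 1.219e+07 rad/s
X_C = 1/(ωC) = 0.746 Ω
Parallel: admittances add. Y = 1/R + jωC
Y = (0.133 + j1.34) S
|Y| = 1.35 S → |Z| = 1/|Y| = 0.742 Ω, ∠Z = −∠Y = -84.3°
cos φ = cos(-84.3°) = 0.0990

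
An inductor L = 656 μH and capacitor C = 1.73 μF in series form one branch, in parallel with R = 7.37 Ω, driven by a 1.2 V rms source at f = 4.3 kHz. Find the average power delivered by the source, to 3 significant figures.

ω = 2πf = 27020 rad/s
X_L = ωL = 17.7 Ω
X_C = 1/(ωC) = 21.4 Ω
Branch 1: Z₁ = R = 7.37 Ω
Branch 2 (series LC): Z₂ = j(X_L − X_C) = −j3.67 Ω
Parallel: Z = Z₁Z₂/(Z₁+Z₂), |Z| = 3.29 Ω, ∠Z = -63.5°
I = V/|Z| = 365 mA
P = VI cos φ = 1.2 × 0.365 × cos(-63.5°) = 195 mW

195 mW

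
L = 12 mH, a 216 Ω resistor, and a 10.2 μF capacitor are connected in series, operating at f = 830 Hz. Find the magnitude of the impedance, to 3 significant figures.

220 Ω

ω = 2πf = 5215 rad/s
X_L = ωL = 62.6 Ω
X_C = 1/(ωC) = 18.8 Ω
Net reactance X = X_L − X_C = 43.8 Ω
Z = 216 + j43.8 Ω
|Z| = √(216² + 43.8²) = 220 Ω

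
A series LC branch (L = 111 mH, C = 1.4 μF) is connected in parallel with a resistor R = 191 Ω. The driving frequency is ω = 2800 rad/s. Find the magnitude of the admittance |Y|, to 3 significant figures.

X_L = ωL = 311 Ω
X_C = 1/(ωC) = 255 Ω
Branch 1: Z₁ = R = 191 Ω
Branch 2 (series LC): Z₂ = j(X_L − X_C) = j55.7 Ω
Parallel: Z = Z₁Z₂/(Z₁+Z₂), |Z| = 53.5 Ω, ∠Z = 73.7°
|Y| = 1/|Z| = 18.7 mS

18.7 mS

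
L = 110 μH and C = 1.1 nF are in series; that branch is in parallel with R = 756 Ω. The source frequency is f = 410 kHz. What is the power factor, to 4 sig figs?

ω = 2πf = 2.576e+06 rad/s
X_L = ωL = 283.4 Ω
X_C = 1/(ωC) = 352.9 Ω
Branch 1: Z₁ = R = 756.0 Ω
Branch 2 (series LC): Z₂ = j(X_L − X_C) = −j69.52 Ω
Parallel: Z = Z₁Z₂/(Z₁+Z₂), |Z| = 69.23 Ω, ∠Z = -84.75°
cos φ = cos(-84.75°) = 0.09157

0.09157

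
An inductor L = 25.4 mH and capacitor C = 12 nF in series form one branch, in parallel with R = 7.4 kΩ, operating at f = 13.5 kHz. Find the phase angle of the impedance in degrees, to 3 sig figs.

ω = 2πf = 84820 rad/s
X_L = ωL = 2150 Ω
X_C = 1/(ωC) = 982 Ω
Branch 1: Z₁ = R = 7400 Ω
Branch 2 (series LC): Z₂ = j(X_L − X_C) = j1170 Ω
Parallel: Z = Z₁Z₂/(Z₁+Z₂), |Z| = 1160 Ω, ∠Z = 81.0°

81.0°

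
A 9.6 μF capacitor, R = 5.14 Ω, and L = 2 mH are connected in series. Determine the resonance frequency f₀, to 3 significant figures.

1.15 kHz

ω₀ = 1/√(LC) = 1/√(0.002 × 9.6e-06) = 7217 rad/s
f₀ = ω₀/(2π) = 1.15 kHz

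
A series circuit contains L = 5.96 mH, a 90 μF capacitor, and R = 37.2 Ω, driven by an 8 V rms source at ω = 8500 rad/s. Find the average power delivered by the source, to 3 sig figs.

623 mW

X_L = ωL = 50.7 Ω
X_C = 1/(ωC) = 1.31 Ω
Net reactance X = X_L − X_C = 49.4 Ω
Z = 37.2 + j49.4 Ω
|Z| = √(37.2² + 49.4²) = 61.8 Ω
∠Z = arctan(49.4/37.2) = 53.0°
I = V/|Z| = 129 mA
P = VI cos φ = 8 × 0.129 × cos(53.0°) = 623 mW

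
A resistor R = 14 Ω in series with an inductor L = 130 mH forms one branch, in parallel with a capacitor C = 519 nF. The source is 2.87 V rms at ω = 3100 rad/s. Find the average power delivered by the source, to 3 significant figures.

X_L = ωL = 403 Ω
X_C = 1/(ωC) = 622 Ω
Branch 1 (R+jX_L): Z₁ = 14.0 + j403 Ω, |Z₁| = 403 Ω
Branch 2 (−jX_C): Z₂ = −j622 Ω
Parallel: Z = Z₁Z₂/(Z₁+Z₂), |Z| = 1140 Ω, ∠Z = 84.3°
I = V/|Z| = 2.51 mA
P = VI cos φ = 2.87 × 0.00251 × cos(84.3°) = 709 μW

709 μW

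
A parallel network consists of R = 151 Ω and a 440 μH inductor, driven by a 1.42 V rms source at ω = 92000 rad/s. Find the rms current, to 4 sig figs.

36.32 mA

X_L = ωL = 40.48 Ω
Parallel: admittances add. Y = 1/R + 1/(jωL)
Y = (0.006623 − j0.02470) S
|Y| = 0.02558 S → |Z| = 1/|Y| = 39.10 Ω, ∠Z = −∠Y = 74.99°
I = V/|Z| = 1.42/39.10 = 36.32 mA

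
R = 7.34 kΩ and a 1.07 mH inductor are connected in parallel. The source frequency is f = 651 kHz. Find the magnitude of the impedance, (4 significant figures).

ω = 2πf = 4.09e+06 rad/s
X_L = ωL = 4377 Ω
Parallel: admittances add. Y = 1/R + 1/(jωL)
Y = (0.0001362 − j0.0002285) S
|Y| = 0.0002660 S → |Z| = 1/|Y| = 3759 Ω, ∠Z = −∠Y = 59.19°

3759 Ω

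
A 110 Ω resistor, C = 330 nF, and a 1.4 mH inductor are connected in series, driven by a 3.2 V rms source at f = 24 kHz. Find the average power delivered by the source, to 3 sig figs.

ω = 2πf = 150800 rad/s
X_L = ωL = 211 Ω
X_C = 1/(ωC) = 20.1 Ω
Net reactance X = X_L − X_C = 191 Ω
Z = 110 + j191 Ω
|Z| = √(110² + 191²) = 220 Ω
∠Z = arctan(191/110) = 60.1°
I = V/|Z| = 14.5 mA
P = VI cos φ = 3.2 × 0.0145 × cos(60.1°) = 23.2 mW

23.2 mW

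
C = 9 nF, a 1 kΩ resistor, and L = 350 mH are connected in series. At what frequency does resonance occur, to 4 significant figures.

2.836 kHz

ω₀ = 1/√(LC) = 1/√(0.35 × 9e-09) = 17820 rad/s
f₀ = ω₀/(2π) = 2.836 kHz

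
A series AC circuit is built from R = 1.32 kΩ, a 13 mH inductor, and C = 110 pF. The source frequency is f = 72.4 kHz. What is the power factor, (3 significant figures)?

0.0934

ω = 2πf = 454900 rad/s
X_L = ωL = 5910 Ω
X_C = 1/(ωC) = 20000 Ω
Net reactance X = X_L − X_C = -14100 Ω
Z = 1320 − j14100 Ω
|Z| = √(1320² + 14100²) = 14100 Ω
∠Z = arctan(-14100/1320) = -84.6°
cos φ = cos(-84.6°) = 0.0934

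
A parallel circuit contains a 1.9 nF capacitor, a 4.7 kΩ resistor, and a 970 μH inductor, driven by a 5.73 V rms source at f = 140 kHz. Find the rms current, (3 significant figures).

3.11 mA

ω = 2πf = 879600 rad/s
X_L = ωL = 853 Ω
X_C = 1/(ωC) = 598 Ω
Parallel: admittances add. Y = 1/R + 1/(jωL) + jωC
Y = (0.000213 + j0.000499) S
|Y| = 0.000543 S → |Z| = 1/|Y| = 1840 Ω, ∠Z = −∠Y = -66.9°
I = V/|Z| = 5.73/1840 = 3.11 mA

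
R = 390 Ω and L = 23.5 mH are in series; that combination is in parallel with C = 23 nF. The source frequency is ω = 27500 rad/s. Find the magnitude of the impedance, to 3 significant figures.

X_L = ωL = 646 Ω
X_C = 1/(ωC) = 1580 Ω
Branch 1 (R+jX_L): Z₁ = 390 + j646 Ω, |Z₁| = 755 Ω
Branch 2 (−jX_C): Z₂ = −j1580 Ω
Parallel: Z = Z₁Z₂/(Z₁+Z₂), |Z| = 1180 Ω, ∠Z = 36.2°

1180 Ω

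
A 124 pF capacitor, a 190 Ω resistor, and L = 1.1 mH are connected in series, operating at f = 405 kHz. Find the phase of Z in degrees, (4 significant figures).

-62.82°

ω = 2πf = 2.545e+06 rad/s
X_L = ωL = 2799 Ω
X_C = 1/(ωC) = 3169 Ω
Net reactance X = X_L − X_C = -370.0 Ω
Z = 190.0 − j370.0 Ω
|Z| = √(190.0² + 370.0²) = 415.9 Ω
∠Z = arctan(-370.0/190.0) = -62.82°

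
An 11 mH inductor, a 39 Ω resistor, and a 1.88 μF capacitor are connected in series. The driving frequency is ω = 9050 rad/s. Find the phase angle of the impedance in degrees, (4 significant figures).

X_L = ωL = 99.55 Ω
X_C = 1/(ωC) = 58.78 Ω
Net reactance X = X_L − X_C = 40.77 Ω
Z = 39.00 + j40.77 Ω
|Z| = √(39.00² + 40.77²) = 56.42 Ω
∠Z = arctan(40.77/39.00) = 46.27°

46.27°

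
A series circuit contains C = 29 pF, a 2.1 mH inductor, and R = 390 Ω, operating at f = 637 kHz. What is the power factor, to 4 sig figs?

ω = 2πf = 4.002e+06 rad/s
X_L = ωL = 8405 Ω
X_C = 1/(ωC) = 8616 Ω
Net reactance X = X_L − X_C = -210.5 Ω
Z = 390.0 − j210.5 Ω
|Z| = √(390.0² + 210.5²) = 443.2 Ω
∠Z = arctan(-210.5/390.0) = -28.36°
cos φ = cos(-28.36°) = 0.8800

0.8800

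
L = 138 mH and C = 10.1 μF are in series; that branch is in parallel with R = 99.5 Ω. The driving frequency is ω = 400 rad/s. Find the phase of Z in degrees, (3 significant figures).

-27.4°

X_L = ωL = 55.2 Ω
X_C = 1/(ωC) = 248 Ω
Branch 1: Z₁ = R = 99.5 Ω
Branch 2 (series LC): Z₂ = j(X_L − X_C) = −j192 Ω
Parallel: Z = Z₁Z₂/(Z₁+Z₂), |Z| = 88.4 Ω, ∠Z = -27.4°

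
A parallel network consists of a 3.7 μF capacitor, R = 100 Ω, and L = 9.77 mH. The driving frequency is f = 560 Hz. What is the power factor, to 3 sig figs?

ω = 2πf = 3519 rad/s
X_L = ωL = 34.4 Ω
X_C = 1/(ωC) = 76.8 Ω
Parallel: admittances add. Y = 1/R + 1/(jωL) + jωC
Y = (0.0100 − j0.0161) S
|Y| = 0.0189 S → |Z| = 1/|Y| = 52.8 Ω, ∠Z = −∠Y = 58.1°
cos φ = cos(58.1°) = 0.528

0.528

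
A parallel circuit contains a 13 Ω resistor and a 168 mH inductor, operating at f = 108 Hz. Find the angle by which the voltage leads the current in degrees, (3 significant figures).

ω = 2πf = 678.6 rad/s
X_L = ωL = 114 Ω
Parallel: admittances add. Y = 1/R + 1/(jωL)
Y = (0.0769 − j0.00877) S
|Y| = 0.0774 S → |Z| = 1/|Y| = 12.9 Ω, ∠Z = −∠Y = 6.51°

6.51°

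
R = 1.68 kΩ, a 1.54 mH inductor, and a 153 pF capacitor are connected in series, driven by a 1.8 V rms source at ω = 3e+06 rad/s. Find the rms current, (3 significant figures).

X_L = ωL = 4620 Ω
X_C = 1/(ωC) = 2180 Ω
Net reactance X = X_L − X_C = 2440 Ω
Z = 1680 + j2440 Ω
|Z| = √(1680² + 2440²) = 2960 Ω
I = V/|Z| = 1.8/2960 = 607 μA

607 μA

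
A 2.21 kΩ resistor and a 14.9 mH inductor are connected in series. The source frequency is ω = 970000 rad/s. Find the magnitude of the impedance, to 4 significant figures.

X_L = ωL = 14450 Ω
Z = 2210 + j14450 Ω
|Z| = √(2210² + 14450²) = 14620 Ω

14620 Ω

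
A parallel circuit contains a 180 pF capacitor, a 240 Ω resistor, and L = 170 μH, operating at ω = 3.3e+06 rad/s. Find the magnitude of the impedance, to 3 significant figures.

X_L = ωL = 561 Ω
X_C = 1/(ωC) = 1680 Ω
Parallel: admittances add. Y = 1/R + 1/(jωL) + jωC
Y = (0.00417 − j0.00119) S
|Y| = 0.00433 S → |Z| = 1/|Y| = 231 Ω, ∠Z = −∠Y = 15.9°

231 Ω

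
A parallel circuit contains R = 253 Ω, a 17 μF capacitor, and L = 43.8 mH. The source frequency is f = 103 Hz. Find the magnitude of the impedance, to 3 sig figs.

40.7 Ω

ω = 2πf = 647.2 rad/s
X_L = ωL = 28.3 Ω
X_C = 1/(ωC) = 90.9 Ω
Parallel: admittances add. Y = 1/R + 1/(jωL) + jωC
Y = (0.00395 − j0.0243) S
|Y| = 0.0246 S → |Z| = 1/|Y| = 40.7 Ω, ∠Z = −∠Y = 80.8°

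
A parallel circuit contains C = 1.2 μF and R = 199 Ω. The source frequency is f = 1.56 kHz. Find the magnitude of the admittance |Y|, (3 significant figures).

ω = 2πf = 9802 rad/s
X_C = 1/(ωC) = 85.0 Ω
Parallel: admittances add. Y = 1/R + jωC
Y = (0.00503 + j0.0118) S
|Y| = 0.0128 S → |Z| = 1/|Y| = 78.2 Ω, ∠Z = −∠Y = -66.9°

12.8 mS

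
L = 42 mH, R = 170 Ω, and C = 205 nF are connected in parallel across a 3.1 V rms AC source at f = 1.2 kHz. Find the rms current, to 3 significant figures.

18.9 mA

ω = 2πf = 7540 rad/s
X_L = ωL = 317 Ω
X_C = 1/(ωC) = 647 Ω
Parallel: admittances add. Y = 1/R + 1/(jωL) + jωC
Y = (0.00588 − j0.00161) S
|Y| = 0.00610 S → |Z| = 1/|Y| = 164 Ω, ∠Z = −∠Y = 15.3°
I = V/|Z| = 3.1/164 = 18.9 mA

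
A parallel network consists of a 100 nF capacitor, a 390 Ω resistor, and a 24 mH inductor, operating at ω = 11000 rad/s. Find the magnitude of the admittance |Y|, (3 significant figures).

3.71 mS

X_L = ωL = 264 Ω
X_C = 1/(ωC) = 909 Ω
Parallel: admittances add. Y = 1/R + 1/(jωL) + jωC
Y = (0.00256 − j0.00269) S
|Y| = 0.00371 S → |Z| = 1/|Y| = 269 Ω, ∠Z = −∠Y = 46.4°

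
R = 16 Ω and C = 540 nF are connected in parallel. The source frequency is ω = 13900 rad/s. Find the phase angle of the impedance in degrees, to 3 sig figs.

-6.85°

X_C = 1/(ωC) = 133 Ω
Parallel: admittances add. Y = 1/R + jωC
Y = (0.0625 + j0.00751) S
|Y| = 0.0629 S → |Z| = 1/|Y| = 15.9 Ω, ∠Z = −∠Y = -6.85°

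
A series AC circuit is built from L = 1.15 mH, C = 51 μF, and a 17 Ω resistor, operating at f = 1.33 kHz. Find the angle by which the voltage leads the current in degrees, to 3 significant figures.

23.1°

ω = 2πf = 8357 rad/s
X_L = ωL = 9.61 Ω
X_C = 1/(ωC) = 2.35 Ω
Net reactance X = X_L − X_C = 7.26 Ω
Z = 17.0 + j7.26 Ω
|Z| = √(17.0² + 7.26²) = 18.5 Ω
∠Z = arctan(7.26/17.0) = 23.1°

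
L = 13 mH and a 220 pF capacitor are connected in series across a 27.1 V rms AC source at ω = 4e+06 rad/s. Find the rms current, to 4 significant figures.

X_L = ωL = 52000 Ω
X_C = 1/(ωC) = 1136 Ω
Net reactance X = X_L − X_C = 50860 Ω
Z = j50860 Ω
|Z| = √(0² + 50860²) = 50860 Ω
I = V/|Z| = 27.1/50860 = 532.8 μA

532.8 μA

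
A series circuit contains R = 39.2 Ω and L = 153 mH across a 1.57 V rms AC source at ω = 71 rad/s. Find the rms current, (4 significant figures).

38.60 mA

X_L = ωL = 10.86 Ω
Z = 39.20 + j10.86 Ω
|Z| = √(39.20² + 10.86²) = 40.68 Ω
I = V/|Z| = 1.57/40.68 = 38.60 mA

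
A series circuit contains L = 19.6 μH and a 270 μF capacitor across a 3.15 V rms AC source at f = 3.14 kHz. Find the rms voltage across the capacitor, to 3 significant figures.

ω = 2πf = 19730 rad/s
X_L = ωL = 0.387 Ω
X_C = 1/(ωC) = 0.188 Ω
Net reactance X = X_L − X_C = 0.199 Ω
Z = j0.199 Ω
|Z| = √(0² + 0.199²) = 0.199 Ω
I = V/|Z| = 15.8 A
V_C = I·|Z_C| = 15.8 × 0.188 = 2.97 V

2.97 V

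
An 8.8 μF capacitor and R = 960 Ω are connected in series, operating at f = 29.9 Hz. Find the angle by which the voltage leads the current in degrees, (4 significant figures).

ω = 2πf = 187.9 rad/s
X_C = 1/(ωC) = 604.9 Ω
Z = 960.0 − j604.9 Ω
|Z| = √(960.0² + 604.9²) = 1135 Ω
∠Z = arctan(-604.9/960.0) = -32.21°

-32.21°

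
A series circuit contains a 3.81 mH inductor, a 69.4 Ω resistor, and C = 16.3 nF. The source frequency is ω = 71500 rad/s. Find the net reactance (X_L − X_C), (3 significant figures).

-586 Ω

X_L = ωL = 272 Ω
X_C = 1/(ωC) = 858 Ω
X = 272 − 858 = -586 Ω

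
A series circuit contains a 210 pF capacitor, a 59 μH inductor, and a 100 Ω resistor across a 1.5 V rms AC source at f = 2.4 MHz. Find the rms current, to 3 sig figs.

ω = 2πf = 1.508e+07 rad/s
X_L = ωL = 890 Ω
X_C = 1/(ωC) = 316 Ω
Net reactance X = X_L − X_C = 574 Ω
Z = 100 + j574 Ω
|Z| = √(100² + 574²) = 583 Ω
I = V/|Z| = 1.5/583 = 2.57 mA

2.57 mA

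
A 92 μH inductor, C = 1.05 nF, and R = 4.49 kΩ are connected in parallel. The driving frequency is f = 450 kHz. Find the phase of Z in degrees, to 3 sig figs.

75.7°

ω = 2πf = 2.827e+06 rad/s
X_L = ωL = 260 Ω
X_C = 1/(ωC) = 337 Ω
Parallel: admittances add. Y = 1/R + 1/(jωL) + jωC
Y = (0.000223 − j0.000876) S
|Y| = 0.000903 S → |Z| = 1/|Y| = 1110 Ω, ∠Z = −∠Y = 75.7°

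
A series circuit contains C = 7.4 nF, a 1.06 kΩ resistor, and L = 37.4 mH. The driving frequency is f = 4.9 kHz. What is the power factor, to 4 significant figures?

ω = 2πf = 30790 rad/s
X_L = ωL = 1151 Ω
X_C = 1/(ωC) = 4389 Ω
Net reactance X = X_L − X_C = -3238 Ω
Z = 1060 − j3238 Ω
|Z| = √(1060² + 3238²) = 3407 Ω
∠Z = arctan(-3238/1060) = -71.87°
cos φ = cos(-71.87°) = 0.3111

0.3111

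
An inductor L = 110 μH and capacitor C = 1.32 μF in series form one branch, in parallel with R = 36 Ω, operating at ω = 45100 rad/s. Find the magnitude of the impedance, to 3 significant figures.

X_L = ωL = 4.96 Ω
X_C = 1/(ωC) = 16.8 Ω
Branch 1: Z₁ = R = 36.0 Ω
Branch 2 (series LC): Z₂ = j(X_L − X_C) = −j11.8 Ω
Parallel: Z = Z₁Z₂/(Z₁+Z₂), |Z| = 11.2 Ω, ∠Z = -71.8°

11.2 Ω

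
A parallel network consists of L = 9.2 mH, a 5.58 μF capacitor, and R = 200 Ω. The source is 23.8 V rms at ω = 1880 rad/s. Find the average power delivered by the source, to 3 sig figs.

X_L = ωL = 17.3 Ω
X_C = 1/(ωC) = 95.3 Ω
Parallel: admittances add. Y = 1/R + 1/(jωL) + jωC
Y = (0.00500 − j0.0473) S
|Y| = 0.0476 S → |Z| = 1/|Y| = 21.0 Ω, ∠Z = −∠Y = 84.0°
I = V/|Z| = 1.13 A
P = VI cos φ = 23.8 × 1.13 × cos(84.0°) = 2.83 W

2.83 W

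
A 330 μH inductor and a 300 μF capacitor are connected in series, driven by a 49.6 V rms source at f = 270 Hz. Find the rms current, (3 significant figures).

ω = 2πf = 1696 rad/s
X_L = ωL = 0.560 Ω
X_C = 1/(ωC) = 1.96 Ω
Net reactance X = X_L − X_C = -1.41 Ω
Z = − j1.41 Ω
|Z| = √(0² + 1.41²) = 1.41 Ω
I = V/|Z| = 49.6/1.41 = 35.3 A

35.3 A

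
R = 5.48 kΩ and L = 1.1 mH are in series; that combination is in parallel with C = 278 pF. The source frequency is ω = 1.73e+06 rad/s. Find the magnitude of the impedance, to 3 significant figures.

X_L = ωL = 1900 Ω
X_C = 1/(ωC) = 2080 Ω
Branch 1 (R+jX_L): Z₁ = 5480 + j1900 Ω, |Z₁| = 5800 Ω
Branch 2 (−jX_C): Z₂ = −j2080 Ω
Parallel: Z = Z₁Z₂/(Z₁+Z₂), |Z| = 2200 Ω, ∠Z = -69.0°

2200 Ω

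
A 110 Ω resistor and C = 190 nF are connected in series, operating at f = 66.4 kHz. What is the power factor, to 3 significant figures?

0.993

ω = 2πf = 417200 rad/s
X_C = 1/(ωC) = 12.6 Ω
Z = 110 − j12.6 Ω
|Z| = √(110² + 12.6²) = 111 Ω
∠Z = arctan(-12.6/110) = -6.54°
cos φ = cos(-6.54°) = 0.993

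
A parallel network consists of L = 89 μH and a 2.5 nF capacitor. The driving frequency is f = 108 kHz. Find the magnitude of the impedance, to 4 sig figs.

67.29 Ω

ω = 2πf = 678600 rad/s
X_L = ωL = 60.39 Ω
X_C = 1/(ωC) = 589.5 Ω
Parallel: admittances add. Y = 1/(jωL) + jωC
Y = (0 − j0.01486) S
|Y| = 0.01486 S → |Z| = 1/|Y| = 67.29 Ω, ∠Z = −∠Y = 90.00°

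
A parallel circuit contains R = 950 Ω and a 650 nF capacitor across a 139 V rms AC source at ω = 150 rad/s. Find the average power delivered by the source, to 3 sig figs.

X_C = 1/(ωC) = 10300 Ω
Parallel: admittances add. Y = 1/R + jωC
Y = (0.00105 + j9.75e-05) S
|Y| = 0.00106 S → |Z| = 1/|Y| = 946 Ω, ∠Z = −∠Y = -5.29°
I = V/|Z| = 147 mA
P = VI cos φ = 139 × 0.147 × cos(-5.29°) = 20.3 W

20.3 W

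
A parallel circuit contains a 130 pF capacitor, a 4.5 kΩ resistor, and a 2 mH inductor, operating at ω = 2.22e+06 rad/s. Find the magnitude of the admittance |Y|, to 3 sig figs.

X_L = ωL = 4440 Ω
X_C = 1/(ωC) = 3470 Ω
Parallel: admittances add. Y = 1/R + 1/(jωL) + jωC
Y = (0.000222 + j6.34e-05) S
|Y| = 0.000231 S → |Z| = 1/|Y| = 4330 Ω, ∠Z = −∠Y = -15.9°

231 μS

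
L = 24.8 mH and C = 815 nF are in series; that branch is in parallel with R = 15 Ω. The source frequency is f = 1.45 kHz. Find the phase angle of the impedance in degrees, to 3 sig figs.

9.33°

ω = 2πf = 9111 rad/s
X_L = ωL = 226 Ω
X_C = 1/(ωC) = 135 Ω
Branch 1: Z₁ = R = 15.0 Ω
Branch 2 (series LC): Z₂ = j(X_L − X_C) = j91.3 Ω
Parallel: Z = Z₁Z₂/(Z₁+Z₂), |Z| = 14.8 Ω, ∠Z = 9.33°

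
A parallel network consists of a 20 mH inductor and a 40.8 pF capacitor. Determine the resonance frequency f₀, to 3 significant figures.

176 kHz

ω₀ = 1/√(LC) = 1/√(0.02 × 4.08e-11) = 1.107e+06 rad/s
f₀ = ω₀/(2π) = 176 kHz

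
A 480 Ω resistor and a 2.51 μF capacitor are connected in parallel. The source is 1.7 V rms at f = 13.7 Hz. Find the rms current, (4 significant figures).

ω = 2πf = 86.08 rad/s
X_C = 1/(ωC) = 4628 Ω
Parallel: admittances add. Y = 1/R + jωC
Y = (0.002083 + j0.0002161) S
|Y| = 0.002095 S → |Z| = 1/|Y| = 477.4 Ω, ∠Z = −∠Y = -5.921°
I = V/|Z| = 1.7/477.4 = 3.561 mA

3.561 mA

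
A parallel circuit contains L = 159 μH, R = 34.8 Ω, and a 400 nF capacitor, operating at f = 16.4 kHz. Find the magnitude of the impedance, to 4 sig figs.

ω = 2πf = 103000 rad/s
X_L = ωL = 16.38 Ω
X_C = 1/(ωC) = 24.26 Ω
Parallel: admittances add. Y = 1/R + 1/(jωL) + jωC
Y = (0.02874 − j0.01982) S
|Y| = 0.03491 S → |Z| = 1/|Y| = 28.65 Ω, ∠Z = −∠Y = 34.59°

28.65 Ω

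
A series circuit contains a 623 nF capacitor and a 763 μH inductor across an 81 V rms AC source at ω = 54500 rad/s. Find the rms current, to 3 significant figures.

X_L = ωL = 41.6 Ω
X_C = 1/(ωC) = 29.5 Ω
Net reactance X = X_L − X_C = 12.1 Ω
Z = j12.1 Ω
|Z| = √(0² + 12.1²) = 12.1 Ω
I = V/|Z| = 81/12.1 = 6.68 A

6.68 A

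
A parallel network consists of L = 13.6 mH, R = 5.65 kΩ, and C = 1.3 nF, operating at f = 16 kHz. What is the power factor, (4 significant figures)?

0.2826

ω = 2πf = 100500 rad/s
X_L = ωL = 1367 Ω
X_C = 1/(ωC) = 7652 Ω
Parallel: admittances add. Y = 1/R + 1/(jωL) + jωC
Y = (0.0001770 − j0.0006007) S
|Y| = 0.0006263 S → |Z| = 1/|Y| = 1597 Ω, ∠Z = −∠Y = 73.58°
cos φ = cos(73.58°) = 0.2826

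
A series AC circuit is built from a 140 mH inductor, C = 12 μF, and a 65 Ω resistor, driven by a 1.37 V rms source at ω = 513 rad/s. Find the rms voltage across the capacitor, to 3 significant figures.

X_L = ωL = 71.8 Ω
X_C = 1/(ωC) = 162 Ω
Net reactance X = X_L − X_C = -90.6 Ω
Z = 65.0 − j90.6 Ω
|Z| = √(65.0² + 90.6²) = 112 Ω
I = V/|Z| = 12.3 mA
V_C = I·|Z_C| = 0.0123 × 162 = 2.00 V

2.00 V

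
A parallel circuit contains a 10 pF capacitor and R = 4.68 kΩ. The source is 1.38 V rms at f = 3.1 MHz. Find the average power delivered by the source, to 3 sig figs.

ω = 2πf = 1.948e+07 rad/s
X_C = 1/(ωC) = 5130 Ω
Parallel: admittances add. Y = 1/R + jωC
Y = (0.000214 + j0.000195) S
|Y| = 0.000289 S → |Z| = 1/|Y| = 3460 Ω, ∠Z = −∠Y = -42.4°
I = V/|Z| = 399 μA
P = VI cos φ = 1.38 × 0.000399 × cos(-42.4°) = 407 μW

407 μW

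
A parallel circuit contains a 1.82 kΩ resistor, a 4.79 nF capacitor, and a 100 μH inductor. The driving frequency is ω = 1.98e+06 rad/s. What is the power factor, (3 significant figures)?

0.123

X_L = ωL = 198 Ω
X_C = 1/(ωC) = 105 Ω
Parallel: admittances add. Y = 1/R + 1/(jωL) + jωC
Y = (0.000549 + j0.00443) S
|Y| = 0.00447 S → |Z| = 1/|Y| = 224 Ω, ∠Z = −∠Y = -82.9°
cos φ = cos(-82.9°) = 0.123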